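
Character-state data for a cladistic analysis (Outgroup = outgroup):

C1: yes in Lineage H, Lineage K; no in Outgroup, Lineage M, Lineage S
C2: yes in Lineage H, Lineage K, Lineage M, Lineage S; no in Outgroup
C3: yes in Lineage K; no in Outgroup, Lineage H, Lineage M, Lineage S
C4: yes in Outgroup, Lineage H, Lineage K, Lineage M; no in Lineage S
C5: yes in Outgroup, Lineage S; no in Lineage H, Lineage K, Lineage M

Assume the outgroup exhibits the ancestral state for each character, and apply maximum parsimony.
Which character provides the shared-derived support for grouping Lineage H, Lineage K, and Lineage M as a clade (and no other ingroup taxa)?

C5

Character polarity is set by the outgroup: the derived state is whichever differs from the outgroup's state, so for C4, C5 the derived state is 'no', and for the remaining characters it is 'yes'.
C1: derived state 'yes' in Lineage H and Lineage K only — synapomorphy for {Lineage H, Lineage K}.
All ingroup taxa share the derived state 'yes' for C2; it defines the ingroup but does not resolve relationships within it.
C3: derived state 'yes' in Lineage K only — an autapomorphy, so it tells us nothing about relationships among taxa.
C4 (derived state 'no') is unique to Lineage S (autapomorphy; uninformative for grouping).
Only Lineage H, Lineage K, and Lineage M show the derived state 'no' for C5, supporting them as a clade.
Most parsimonious ingroup topology: (((Lineage H,Lineage K),Lineage M),Lineage S).
The clade {Lineage H, Lineage K, Lineage M} is supported by C5: its derived state 'no' occurs in exactly those taxa and in no other taxon (including the outgroup).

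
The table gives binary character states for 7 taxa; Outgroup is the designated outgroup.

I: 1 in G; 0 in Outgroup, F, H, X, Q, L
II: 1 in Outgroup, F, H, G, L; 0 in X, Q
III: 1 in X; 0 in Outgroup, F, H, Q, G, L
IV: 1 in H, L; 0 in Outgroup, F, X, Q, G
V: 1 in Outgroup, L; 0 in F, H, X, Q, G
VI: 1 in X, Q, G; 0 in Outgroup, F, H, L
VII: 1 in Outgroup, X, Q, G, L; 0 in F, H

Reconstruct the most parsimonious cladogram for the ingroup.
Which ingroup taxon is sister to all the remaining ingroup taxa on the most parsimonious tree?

Character polarity is set by the outgroup: the derived state is whichever differs from the outgroup's state, so for II, V, VII the derived state is '0', and for the remaining characters it is '1'.
I (derived state '1') is unique to G (autapomorphy; uninformative for grouping).
II (derived state '0') is shared by Q and X — a synapomorphy uniting that clade.
III (derived state '1') is unique to X (autapomorphy; uninformative for grouping).
IV (state '1') occurs in H and L but conflicts with the nesting implied by the other characters — most parsimoniously interpreted as homoplasy.
V: derived state '0' in F, G, H, Q, and X only — synapomorphy for {F, G, H, Q, X}.
VI: derived state '1' in G, Q, and X only — synapomorphy for {G, Q, X}.
Only F and H show the derived state '0' for VII, supporting them as a clade.
Most parsimonious ingroup topology: (((F,H),((X,Q),G)),L).
L is sister to the clade containing all other ingroup taxa, so it is the earliest-diverging (most basal) ingroup lineage.

L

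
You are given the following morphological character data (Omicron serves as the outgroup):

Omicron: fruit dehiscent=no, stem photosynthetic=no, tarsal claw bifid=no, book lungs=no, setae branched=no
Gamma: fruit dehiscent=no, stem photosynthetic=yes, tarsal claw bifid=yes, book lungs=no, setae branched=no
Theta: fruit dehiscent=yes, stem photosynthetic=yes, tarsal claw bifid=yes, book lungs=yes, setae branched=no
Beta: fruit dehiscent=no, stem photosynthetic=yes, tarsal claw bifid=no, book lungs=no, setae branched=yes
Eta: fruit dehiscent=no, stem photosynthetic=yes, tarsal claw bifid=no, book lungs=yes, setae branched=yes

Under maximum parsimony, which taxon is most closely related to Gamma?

The outgroup has state 'no' for every character, so 'yes' is the derived state throughout.
fruit dehiscent: derived state 'yes' in Theta only — an autapomorphy, so it tells us nothing about relationships among taxa.
stem photosynthetic (derived state 'yes') is shared by all ingroup taxa — unites the whole ingroup.
tarsal claw bifid: derived state 'yes' in Gamma and Theta only — synapomorphy for {Gamma, Theta}.
book lungs (state 'yes') occurs in Eta and Theta but conflicts with the nesting implied by the other characters — most parsimoniously interpreted as homoplasy.
setae branched: derived state 'yes' in Beta and Eta only — synapomorphy for {Beta, Eta}.
Most parsimonious ingroup topology: ((Gamma,Theta),(Beta,Eta)).
Gamma and Theta form a cherry on this tree, so they are sister taxa.

Theta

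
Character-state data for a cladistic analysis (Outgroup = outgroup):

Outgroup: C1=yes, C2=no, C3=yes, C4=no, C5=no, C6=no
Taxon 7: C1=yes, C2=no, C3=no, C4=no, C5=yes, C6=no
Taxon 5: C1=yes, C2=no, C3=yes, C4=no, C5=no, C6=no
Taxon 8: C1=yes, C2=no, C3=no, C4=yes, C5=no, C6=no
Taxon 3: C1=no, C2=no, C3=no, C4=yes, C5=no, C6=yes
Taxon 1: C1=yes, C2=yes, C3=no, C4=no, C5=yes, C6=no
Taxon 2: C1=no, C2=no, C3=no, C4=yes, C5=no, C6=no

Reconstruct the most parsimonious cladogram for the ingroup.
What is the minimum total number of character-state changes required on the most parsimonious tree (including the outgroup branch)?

6

Character polarity is set by the outgroup: the derived state is whichever differs from the outgroup's state, so for C1, C3 the derived state is 'no', and for the remaining characters it is 'yes'.
Only Taxon 2 and Taxon 3 show the derived state 'no' for C1, supporting them as a clade.
C2: derived state 'yes' in Taxon 1 only — an autapomorphy, so it tells us nothing about relationships among taxa.
C3 (derived state 'no') is shared by Taxon 1, Taxon 2, Taxon 3, Taxon 7, and Taxon 8 — a synapomorphy uniting that clade.
C4: derived state 'yes' in Taxon 2, Taxon 3, and Taxon 8 only — synapomorphy for {Taxon 2, Taxon 3, Taxon 8}.
C5: derived state 'yes' in Taxon 1 and Taxon 7 only — synapomorphy for {Taxon 1, Taxon 7}.
C6: derived state 'yes' in Taxon 3 only — an autapomorphy, so it tells us nothing about relationships among taxa.
Most parsimonious ingroup topology: (((Taxon 7,Taxon 1),(Taxon 8,(Taxon 3,Taxon 2))),Taxon 5).
Changes per character on this tree: C1: 1; C2: 1; C3: 1; C4: 1; C5: 1; C6: 1.
Total = 6.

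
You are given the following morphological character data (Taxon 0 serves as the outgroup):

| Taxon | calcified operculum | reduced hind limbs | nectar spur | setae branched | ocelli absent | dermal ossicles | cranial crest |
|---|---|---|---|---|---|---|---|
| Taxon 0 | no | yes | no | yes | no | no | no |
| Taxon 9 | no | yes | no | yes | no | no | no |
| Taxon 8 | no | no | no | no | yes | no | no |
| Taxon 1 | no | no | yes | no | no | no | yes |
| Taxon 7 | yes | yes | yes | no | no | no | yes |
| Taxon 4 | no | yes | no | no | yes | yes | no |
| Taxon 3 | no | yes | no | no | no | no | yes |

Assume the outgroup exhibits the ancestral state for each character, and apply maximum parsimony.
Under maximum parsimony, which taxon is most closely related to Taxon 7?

Taxon 1

Character polarity is set by the outgroup: the derived state is whichever differs from the outgroup's state, so for reduced hind limbs, setae branched the derived state is 'no', and for the remaining characters it is 'yes'.
calcified operculum (derived state 'yes') is unique to Taxon 7 (autapomorphy; uninformative for grouping).
reduced hind limbs groups Taxon 1 and Taxon 8, which is incompatible with the clades supported by the remaining characters; treating it as convergent (homoplasy) costs fewer steps than any alternative tree.
nectar spur: derived state 'yes' in Taxon 1 and Taxon 7 only — synapomorphy for {Taxon 1, Taxon 7}.
setae branched: derived state 'no' in Taxon 1, Taxon 3, Taxon 4, Taxon 7, and Taxon 8 only — synapomorphy for {Taxon 1, Taxon 3, Taxon 4, Taxon 7, Taxon 8}.
ocelli absent (derived state 'yes') is shared by Taxon 4 and Taxon 8 — a synapomorphy uniting that clade.
dermal ossicles: derived state 'yes' in Taxon 4 only — an autapomorphy, so it tells us nothing about relationships among taxa.
cranial crest (derived state 'yes') is shared by Taxon 1, Taxon 3, and Taxon 7 — a synapomorphy uniting that clade.
Most parsimonious ingroup topology: (Taxon 9,((Taxon 8,Taxon 4),((Taxon 1,Taxon 7),Taxon 3))).
Taxon 7 and Taxon 1 form a cherry on this tree, so they are sister taxa.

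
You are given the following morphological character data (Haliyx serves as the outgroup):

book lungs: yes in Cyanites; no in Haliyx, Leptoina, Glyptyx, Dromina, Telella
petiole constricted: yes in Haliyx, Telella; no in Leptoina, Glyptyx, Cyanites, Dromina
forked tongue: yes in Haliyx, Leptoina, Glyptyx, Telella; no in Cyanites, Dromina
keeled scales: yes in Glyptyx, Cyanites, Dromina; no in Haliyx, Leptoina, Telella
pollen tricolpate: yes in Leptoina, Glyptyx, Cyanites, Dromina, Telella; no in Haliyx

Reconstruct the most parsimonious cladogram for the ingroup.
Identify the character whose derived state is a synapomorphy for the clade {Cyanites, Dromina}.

Character polarity is set by the outgroup: the derived state is whichever differs from the outgroup's state, so for petiole constricted, forked tongue the derived state is 'no', and for the remaining characters it is 'yes'.
book lungs (derived state 'yes') is unique to Cyanites (autapomorphy; uninformative for grouping).
Only Cyanites, Dromina, Glyptyx, and Leptoina show the derived state 'no' for petiole constricted, supporting them as a clade.
Only Cyanites and Dromina show the derived state 'no' for forked tongue, supporting them as a clade.
keeled scales (derived state 'yes') is shared by Cyanites, Dromina, and Glyptyx — a synapomorphy uniting that clade.
pollen tricolpate (derived state 'yes') is shared by all ingroup taxa — unites the whole ingroup.
Most parsimonious ingroup topology: ((Leptoina,(Glyptyx,(Cyanites,Dromina))),Telella).
The clade {Cyanites, Dromina} is supported by forked tongue: its derived state 'no' occurs in exactly those taxa and in no other taxon (including the outgroup).

forked tongue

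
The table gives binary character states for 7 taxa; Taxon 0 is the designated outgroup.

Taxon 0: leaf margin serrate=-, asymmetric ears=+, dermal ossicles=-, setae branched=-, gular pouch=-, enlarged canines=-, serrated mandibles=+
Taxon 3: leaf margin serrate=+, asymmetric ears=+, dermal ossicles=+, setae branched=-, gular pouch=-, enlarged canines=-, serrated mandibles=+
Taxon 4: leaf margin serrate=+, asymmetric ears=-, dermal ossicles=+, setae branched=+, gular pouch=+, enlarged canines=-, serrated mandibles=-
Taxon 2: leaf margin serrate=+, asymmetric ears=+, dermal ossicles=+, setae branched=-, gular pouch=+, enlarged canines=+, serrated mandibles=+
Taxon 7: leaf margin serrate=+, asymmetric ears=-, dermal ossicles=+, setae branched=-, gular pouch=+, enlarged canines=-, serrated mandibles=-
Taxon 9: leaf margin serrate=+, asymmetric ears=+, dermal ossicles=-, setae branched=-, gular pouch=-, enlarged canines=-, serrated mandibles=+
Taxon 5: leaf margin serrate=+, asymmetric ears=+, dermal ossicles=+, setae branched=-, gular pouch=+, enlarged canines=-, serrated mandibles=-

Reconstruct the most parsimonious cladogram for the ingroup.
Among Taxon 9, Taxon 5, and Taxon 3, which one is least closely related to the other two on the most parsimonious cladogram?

Character polarity is set by the outgroup: the derived state is whichever differs from the outgroup's state, so for asymmetric ears, serrated mandibles the derived state is '-', and for the remaining characters it is '+'.
All ingroup taxa share the derived state '+' for leaf margin serrate; it defines the ingroup but does not resolve relationships within it.
asymmetric ears (derived state '-') is shared by Taxon 4 and Taxon 7 — a synapomorphy uniting that clade.
Only Taxon 2, Taxon 3, Taxon 4, Taxon 5, and Taxon 7 show the derived state '+' for dermal ossicles, supporting them as a clade.
setae branched (derived state '+') is unique to Taxon 4 (autapomorphy; uninformative for grouping).
gular pouch (derived state '+') is shared by Taxon 2, Taxon 4, Taxon 5, and Taxon 7 — a synapomorphy uniting that clade.
enlarged canines (derived state '+') is unique to Taxon 2 (autapomorphy; uninformative for grouping).
serrated mandibles: derived state '-' in Taxon 4, Taxon 5, and Taxon 7 only — synapomorphy for {Taxon 4, Taxon 5, Taxon 7}.
Most parsimonious ingroup topology: ((Taxon 3,(((Taxon 4,Taxon 7),Taxon 5),Taxon 2)),Taxon 9).
Taxon 3 and Taxon 5 share a more recent common ancestor with each other than either does with Taxon 9, so Taxon 9 is the least closely related of the three.

Taxon 9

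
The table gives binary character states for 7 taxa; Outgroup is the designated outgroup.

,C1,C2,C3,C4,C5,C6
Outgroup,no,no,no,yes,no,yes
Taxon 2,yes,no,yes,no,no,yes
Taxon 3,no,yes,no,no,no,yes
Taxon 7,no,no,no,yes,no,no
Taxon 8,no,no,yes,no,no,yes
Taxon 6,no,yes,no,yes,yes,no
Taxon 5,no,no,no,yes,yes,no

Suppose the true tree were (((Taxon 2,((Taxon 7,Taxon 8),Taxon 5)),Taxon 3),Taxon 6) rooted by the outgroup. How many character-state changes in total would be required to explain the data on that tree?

Map each character onto (((Taxon 2,((Taxon 7,Taxon 8),Taxon 5)),Taxon 3),Taxon 6) (rooted by Outgroup) and count the minimum state changes it requires (Fitch parsimony):
C1: 1; C2: 2; C3: 2; C4: 3; C5: 2; C6: 3.
Total tree length = 13.

13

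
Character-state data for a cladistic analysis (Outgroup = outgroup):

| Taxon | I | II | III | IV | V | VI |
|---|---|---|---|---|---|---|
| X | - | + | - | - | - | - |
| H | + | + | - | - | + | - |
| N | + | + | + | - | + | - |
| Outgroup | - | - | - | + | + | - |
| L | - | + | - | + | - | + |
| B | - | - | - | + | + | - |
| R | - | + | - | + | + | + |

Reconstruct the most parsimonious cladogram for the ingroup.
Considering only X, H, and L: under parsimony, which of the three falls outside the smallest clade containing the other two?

L

Character polarity is set by the outgroup: the derived state is whichever differs from the outgroup's state, so for IV, V the derived state is '-', and for the remaining characters it is '+'.
I: derived state '+' in H and N only — synapomorphy for {H, N}.
II: derived state '+' in H, L, N, R, and X only — synapomorphy for {H, L, N, R, X}.
III (derived state '+') is unique to N (autapomorphy; uninformative for grouping).
Only H, N, and X show the derived state '-' for IV, supporting them as a clade.
V groups L and X, which is incompatible with the clades supported by the remaining characters; treating it as convergent (homoplasy) costs fewer steps than any alternative tree.
VI: derived state '+' in L and R only — synapomorphy for {L, R}.
Most parsimonious ingroup topology: (((X,(H,N)),(L,R)),B).
H and X share a more recent common ancestor with each other than either does with L, so L is the least closely related of the three.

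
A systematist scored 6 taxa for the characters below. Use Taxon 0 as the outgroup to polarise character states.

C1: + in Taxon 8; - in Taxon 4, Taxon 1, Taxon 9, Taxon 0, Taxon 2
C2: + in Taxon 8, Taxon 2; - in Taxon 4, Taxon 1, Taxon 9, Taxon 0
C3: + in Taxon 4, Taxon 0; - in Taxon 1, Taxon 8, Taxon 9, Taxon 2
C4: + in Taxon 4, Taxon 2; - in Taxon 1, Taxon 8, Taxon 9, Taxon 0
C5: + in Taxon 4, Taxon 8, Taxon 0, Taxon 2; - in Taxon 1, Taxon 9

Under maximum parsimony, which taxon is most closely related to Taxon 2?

Taxon 8

Character polarity is set by the outgroup: the derived state is whichever differs from the outgroup's state, so for C3, C5 the derived state is '-', and for the remaining characters it is '+'.
C1: derived state '+' in Taxon 8 only — an autapomorphy, so it tells us nothing about relationships among taxa.
C2 (derived state '+') is shared by Taxon 2 and Taxon 8 — a synapomorphy uniting that clade.
Only Taxon 1, Taxon 2, Taxon 8, and Taxon 9 show the derived state '-' for C3, supporting them as a clade.
C4 groups Taxon 2 and Taxon 4, which is incompatible with the clades supported by the remaining characters; treating it as convergent (homoplasy) costs fewer steps than any alternative tree.
Only Taxon 1 and Taxon 9 show the derived state '-' for C5, supporting them as a clade.
Most parsimonious ingroup topology: (((Taxon 2,Taxon 8),(Taxon 1,Taxon 9)),Taxon 4).
Taxon 2 and Taxon 8 form a cherry on this tree, so they are sister taxa.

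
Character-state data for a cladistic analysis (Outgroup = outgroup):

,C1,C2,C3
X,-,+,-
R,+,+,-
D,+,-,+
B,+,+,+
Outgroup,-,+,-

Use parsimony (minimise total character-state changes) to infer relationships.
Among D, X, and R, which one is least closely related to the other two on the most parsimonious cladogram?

Character polarity is set by the outgroup: the derived state is whichever differs from the outgroup's state, so for C2 the derived state is '-', and for the remaining characters it is '+'.
C1 (derived state '+') is shared by B, D, and R — a synapomorphy uniting that clade.
C2 (derived state '-') is unique to D (autapomorphy; uninformative for grouping).
C3 (derived state '+') is shared by B and D — a synapomorphy uniting that clade.
Most parsimonious ingroup topology: ((R,(D,B)),X).
R and D share a more recent common ancestor with each other than either does with X, so X is the least closely related of the three.

X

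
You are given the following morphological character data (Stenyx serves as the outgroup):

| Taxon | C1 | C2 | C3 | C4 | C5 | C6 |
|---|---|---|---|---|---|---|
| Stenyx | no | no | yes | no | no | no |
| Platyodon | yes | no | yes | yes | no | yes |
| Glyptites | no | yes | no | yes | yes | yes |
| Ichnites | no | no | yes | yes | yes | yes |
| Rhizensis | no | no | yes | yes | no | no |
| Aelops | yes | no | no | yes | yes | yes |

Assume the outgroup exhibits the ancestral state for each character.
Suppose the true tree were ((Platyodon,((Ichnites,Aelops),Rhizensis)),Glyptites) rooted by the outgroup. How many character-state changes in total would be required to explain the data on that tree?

10

Map each character onto ((Platyodon,((Ichnites,Aelops),Rhizensis)),Glyptites) (rooted by Stenyx) and count the minimum state changes it requires (Fitch parsimony):
C1: 2; C2: 1; C3: 2; C4: 1; C5: 2; C6: 2.
Total tree length = 10.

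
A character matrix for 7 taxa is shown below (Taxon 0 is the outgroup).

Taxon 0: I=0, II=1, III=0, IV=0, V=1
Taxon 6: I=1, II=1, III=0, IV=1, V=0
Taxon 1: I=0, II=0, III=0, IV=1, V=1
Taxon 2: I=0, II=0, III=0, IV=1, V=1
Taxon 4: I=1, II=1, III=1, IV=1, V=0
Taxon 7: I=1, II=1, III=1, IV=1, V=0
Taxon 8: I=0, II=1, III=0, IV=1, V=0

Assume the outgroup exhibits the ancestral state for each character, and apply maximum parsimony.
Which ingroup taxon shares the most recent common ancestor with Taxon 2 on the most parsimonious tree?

Character polarity is set by the outgroup: the derived state is whichever differs from the outgroup's state, so for II, V the derived state is '0', and for the remaining characters it is '1'.
I: derived state '1' in Taxon 4, Taxon 6, and Taxon 7 only — synapomorphy for {Taxon 4, Taxon 6, Taxon 7}.
II (derived state '0') is shared by Taxon 1 and Taxon 2 — a synapomorphy uniting that clade.
III: derived state '1' in Taxon 4 and Taxon 7 only — synapomorphy for {Taxon 4, Taxon 7}.
All ingroup taxa share the derived state '1' for IV; it defines the ingroup but does not resolve relationships within it.
Only Taxon 4, Taxon 6, Taxon 7, and Taxon 8 show the derived state '0' for V, supporting them as a clade.
Most parsimonious ingroup topology: (((Taxon 6,(Taxon 4,Taxon 7)),Taxon 8),(Taxon 1,Taxon 2)).
Taxon 2 and Taxon 1 form a cherry on this tree, so they are sister taxa.

Taxon 1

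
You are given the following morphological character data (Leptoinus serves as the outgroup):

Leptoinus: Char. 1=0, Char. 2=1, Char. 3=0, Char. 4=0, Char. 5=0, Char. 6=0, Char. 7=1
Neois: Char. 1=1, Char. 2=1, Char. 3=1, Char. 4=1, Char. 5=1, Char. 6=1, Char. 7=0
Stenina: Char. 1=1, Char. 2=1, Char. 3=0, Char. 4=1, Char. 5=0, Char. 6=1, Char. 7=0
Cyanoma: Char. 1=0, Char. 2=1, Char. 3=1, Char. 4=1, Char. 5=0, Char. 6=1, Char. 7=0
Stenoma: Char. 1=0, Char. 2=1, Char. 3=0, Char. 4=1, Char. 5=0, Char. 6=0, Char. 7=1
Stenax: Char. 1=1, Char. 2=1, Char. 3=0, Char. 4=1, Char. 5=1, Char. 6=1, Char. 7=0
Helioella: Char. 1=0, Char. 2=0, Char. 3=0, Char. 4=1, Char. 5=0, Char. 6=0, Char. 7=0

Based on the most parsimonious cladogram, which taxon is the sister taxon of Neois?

Character polarity is set by the outgroup: the derived state is whichever differs from the outgroup's state, so for Char. 2, Char. 7 the derived state is '0', and for the remaining characters it is '1'.
Only Neois, Stenax, and Stenina show the derived state '1' for Char. 1, supporting them as a clade.
Char. 2: derived state '0' in Helioella only — an autapomorphy, so it tells us nothing about relationships among taxa.
Char. 3 groups Cyanoma and Neois, which is incompatible with the clades supported by the remaining characters; treating it as convergent (homoplasy) costs fewer steps than any alternative tree.
Char. 4 (derived state '1') is shared by all ingroup taxa — unites the whole ingroup.
Char. 5: derived state '1' in Neois and Stenax only — synapomorphy for {Neois, Stenax}.
Char. 6: derived state '1' in Cyanoma, Neois, Stenax, and Stenina only — synapomorphy for {Cyanoma, Neois, Stenax, Stenina}.
Char. 7 (derived state '0') is shared by Cyanoma, Helioella, Neois, Stenax, and Stenina — a synapomorphy uniting that clade.
Most parsimonious ingroup topology: (((((Neois,Stenax),Stenina),Cyanoma),Helioella),Stenoma).
Neois and Stenax form a cherry on this tree, so they are sister taxa.

Stenax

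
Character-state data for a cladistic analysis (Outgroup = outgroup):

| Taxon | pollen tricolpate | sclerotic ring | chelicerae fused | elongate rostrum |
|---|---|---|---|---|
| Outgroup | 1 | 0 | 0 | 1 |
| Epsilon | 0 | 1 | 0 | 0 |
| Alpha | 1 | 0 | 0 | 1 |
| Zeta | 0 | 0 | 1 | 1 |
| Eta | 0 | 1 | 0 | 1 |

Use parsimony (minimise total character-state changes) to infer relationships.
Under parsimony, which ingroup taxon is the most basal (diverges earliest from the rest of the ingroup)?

Alpha

Character polarity is set by the outgroup: the derived state is whichever differs from the outgroup's state, so for pollen tricolpate, elongate rostrum the derived state is '0', and for the remaining characters it is '1'.
pollen tricolpate: derived state '0' in Epsilon, Eta, and Zeta only — synapomorphy for {Epsilon, Eta, Zeta}.
sclerotic ring (derived state '1') is shared by Epsilon and Eta — a synapomorphy uniting that clade.
chelicerae fused: derived state '1' in Zeta only — an autapomorphy, so it tells us nothing about relationships among taxa.
elongate rostrum (derived state '0') is unique to Epsilon (autapomorphy; uninformative for grouping).
Most parsimonious ingroup topology: (((Epsilon,Eta),Zeta),Alpha).
Alpha is sister to the clade containing all other ingroup taxa, so it is the earliest-diverging (most basal) ingroup lineage.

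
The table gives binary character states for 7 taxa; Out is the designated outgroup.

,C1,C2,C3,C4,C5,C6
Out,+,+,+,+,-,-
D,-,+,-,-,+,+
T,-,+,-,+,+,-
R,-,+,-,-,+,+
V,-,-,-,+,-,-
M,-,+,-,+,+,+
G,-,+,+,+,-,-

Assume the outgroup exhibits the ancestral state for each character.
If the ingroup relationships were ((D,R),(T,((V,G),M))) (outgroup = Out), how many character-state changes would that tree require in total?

9

Map each character onto ((D,R),(T,((V,G),M))) (rooted by Out) and count the minimum state changes it requires (Fitch parsimony):
C1: 1; C2: 1; C3: 2; C4: 1; C5: 2; C6: 2.
Total tree length = 9.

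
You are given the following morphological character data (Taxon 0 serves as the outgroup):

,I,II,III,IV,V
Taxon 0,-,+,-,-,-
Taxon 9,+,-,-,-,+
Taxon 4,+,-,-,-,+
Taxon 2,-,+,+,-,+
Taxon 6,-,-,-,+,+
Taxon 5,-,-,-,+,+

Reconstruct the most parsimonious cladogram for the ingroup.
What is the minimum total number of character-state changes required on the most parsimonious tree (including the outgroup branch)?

5

Character polarity is set by the outgroup: the derived state is whichever differs from the outgroup's state, so for II the derived state is '-', and for the remaining characters it is '+'.
Only Taxon 4 and Taxon 9 show the derived state '+' for I, supporting them as a clade.
Only Taxon 4, Taxon 5, Taxon 6, and Taxon 9 show the derived state '-' for II, supporting them as a clade.
III: derived state '+' in Taxon 2 only — an autapomorphy, so it tells us nothing about relationships among taxa.
Only Taxon 5 and Taxon 6 show the derived state '+' for IV, supporting them as a clade.
V (derived state '+') is shared by all ingroup taxa — unites the whole ingroup.
Most parsimonious ingroup topology: (((Taxon 9,Taxon 4),(Taxon 6,Taxon 5)),Taxon 2).
Changes per character on this tree: I: 1; II: 1; III: 1; IV: 1; V: 1.
Total = 5.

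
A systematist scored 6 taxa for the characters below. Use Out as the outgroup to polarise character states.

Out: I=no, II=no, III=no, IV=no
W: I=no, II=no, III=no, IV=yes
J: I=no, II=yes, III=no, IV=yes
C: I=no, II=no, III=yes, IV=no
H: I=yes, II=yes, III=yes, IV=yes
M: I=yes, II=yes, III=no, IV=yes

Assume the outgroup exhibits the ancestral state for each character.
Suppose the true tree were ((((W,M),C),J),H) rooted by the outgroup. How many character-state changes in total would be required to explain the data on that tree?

Map each character onto ((((W,M),C),J),H) (rooted by Out) and count the minimum state changes it requires (Fitch parsimony):
I: 2; II: 3; III: 2; IV: 2.
Total tree length = 9.

9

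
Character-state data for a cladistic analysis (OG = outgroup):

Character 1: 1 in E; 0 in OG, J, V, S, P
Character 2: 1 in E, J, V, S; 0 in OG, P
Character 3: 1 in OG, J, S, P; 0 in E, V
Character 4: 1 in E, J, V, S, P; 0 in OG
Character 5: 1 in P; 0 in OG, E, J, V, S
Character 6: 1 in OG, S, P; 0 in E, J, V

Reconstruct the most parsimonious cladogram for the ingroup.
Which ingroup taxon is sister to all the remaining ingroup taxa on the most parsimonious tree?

P

Character polarity is set by the outgroup: the derived state is whichever differs from the outgroup's state, so for Character 3, Character 6 the derived state is '0', and for the remaining characters it is '1'.
Character 1: derived state '1' in E only — an autapomorphy, so it tells us nothing about relationships among taxa.
Character 2: derived state '1' in E, J, S, and V only — synapomorphy for {E, J, S, V}.
Character 3: derived state '0' in E and V only — synapomorphy for {E, V}.
Character 4 (derived state '1') is shared by all ingroup taxa — unites the whole ingroup.
Character 5 (derived state '1') is unique to P (autapomorphy; uninformative for grouping).
Only E, J, and V show the derived state '0' for Character 6, supporting them as a clade.
Most parsimonious ingroup topology: ((((E,V),J),S),P).
P is sister to the clade containing all other ingroup taxa, so it is the earliest-diverging (most basal) ingroup lineage.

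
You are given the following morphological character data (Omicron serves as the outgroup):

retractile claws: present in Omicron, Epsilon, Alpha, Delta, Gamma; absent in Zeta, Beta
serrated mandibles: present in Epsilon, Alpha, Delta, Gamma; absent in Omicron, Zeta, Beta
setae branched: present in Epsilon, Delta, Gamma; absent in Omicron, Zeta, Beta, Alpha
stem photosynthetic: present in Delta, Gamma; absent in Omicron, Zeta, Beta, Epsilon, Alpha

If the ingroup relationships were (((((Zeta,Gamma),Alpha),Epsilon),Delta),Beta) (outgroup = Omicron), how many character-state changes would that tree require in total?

Map each character onto (((((Zeta,Gamma),Alpha),Epsilon),Delta),Beta) (rooted by Omicron) and count the minimum state changes it requires (Fitch parsimony):
retractile claws: 2; serrated mandibles: 2; setae branched: 3; stem photosynthetic: 2.
Total tree length = 9.

9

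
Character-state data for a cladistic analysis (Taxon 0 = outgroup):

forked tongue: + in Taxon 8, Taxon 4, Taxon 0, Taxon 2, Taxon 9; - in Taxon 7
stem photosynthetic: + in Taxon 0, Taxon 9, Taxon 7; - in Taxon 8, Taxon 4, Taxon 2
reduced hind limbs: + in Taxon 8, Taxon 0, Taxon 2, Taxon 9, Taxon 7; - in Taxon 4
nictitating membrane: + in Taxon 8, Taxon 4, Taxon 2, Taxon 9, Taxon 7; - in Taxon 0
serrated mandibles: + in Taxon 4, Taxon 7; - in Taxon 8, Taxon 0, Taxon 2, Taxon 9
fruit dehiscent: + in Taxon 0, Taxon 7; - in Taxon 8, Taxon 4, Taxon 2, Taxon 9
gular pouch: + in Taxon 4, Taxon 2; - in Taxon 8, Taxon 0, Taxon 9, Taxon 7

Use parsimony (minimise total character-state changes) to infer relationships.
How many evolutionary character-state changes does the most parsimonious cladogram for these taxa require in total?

8

Character polarity is set by the outgroup: the derived state is whichever differs from the outgroup's state, so for forked tongue, stem photosynthetic, reduced hind limbs, fruit dehiscent the derived state is '-', and for the remaining characters it is '+'.
forked tongue: derived state '-' in Taxon 7 only — an autapomorphy, so it tells us nothing about relationships among taxa.
stem photosynthetic (derived state '-') is shared by Taxon 2, Taxon 4, and Taxon 8 — a synapomorphy uniting that clade.
reduced hind limbs: derived state '-' in Taxon 4 only — an autapomorphy, so it tells us nothing about relationships among taxa.
All ingroup taxa share the derived state '+' for nictitating membrane; it defines the ingroup but does not resolve relationships within it.
serrated mandibles (state '+') occurs in Taxon 4 and Taxon 7 but conflicts with the nesting implied by the other characters — most parsimoniously interpreted as homoplasy.
fruit dehiscent (derived state '-') is shared by Taxon 2, Taxon 4, Taxon 8, and Taxon 9 — a synapomorphy uniting that clade.
gular pouch: derived state '+' in Taxon 2 and Taxon 4 only — synapomorphy for {Taxon 2, Taxon 4}.
Most parsimonious ingroup topology: ((Taxon 9,((Taxon 4,Taxon 2),Taxon 8)),Taxon 7).
Changes per character on this tree: forked tongue: 1; stem photosynthetic: 1; reduced hind limbs: 1; nictitating membrane: 1; serrated mandibles: 2; fruit dehiscent: 1; gular pouch: 1.
Total = 8.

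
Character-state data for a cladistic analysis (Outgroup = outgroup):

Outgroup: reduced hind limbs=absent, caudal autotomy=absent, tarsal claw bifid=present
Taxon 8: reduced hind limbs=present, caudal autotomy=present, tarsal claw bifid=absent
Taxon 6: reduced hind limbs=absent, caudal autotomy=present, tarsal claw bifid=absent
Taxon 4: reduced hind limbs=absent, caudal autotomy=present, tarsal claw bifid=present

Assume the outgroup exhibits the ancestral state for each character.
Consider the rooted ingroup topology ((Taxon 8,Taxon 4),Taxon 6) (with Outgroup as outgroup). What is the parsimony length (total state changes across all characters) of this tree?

4

Map each character onto ((Taxon 8,Taxon 4),Taxon 6) (rooted by Outgroup) and count the minimum state changes it requires (Fitch parsimony):
reduced hind limbs: 1; caudal autotomy: 1; tarsal claw bifid: 2.
Total tree length = 4.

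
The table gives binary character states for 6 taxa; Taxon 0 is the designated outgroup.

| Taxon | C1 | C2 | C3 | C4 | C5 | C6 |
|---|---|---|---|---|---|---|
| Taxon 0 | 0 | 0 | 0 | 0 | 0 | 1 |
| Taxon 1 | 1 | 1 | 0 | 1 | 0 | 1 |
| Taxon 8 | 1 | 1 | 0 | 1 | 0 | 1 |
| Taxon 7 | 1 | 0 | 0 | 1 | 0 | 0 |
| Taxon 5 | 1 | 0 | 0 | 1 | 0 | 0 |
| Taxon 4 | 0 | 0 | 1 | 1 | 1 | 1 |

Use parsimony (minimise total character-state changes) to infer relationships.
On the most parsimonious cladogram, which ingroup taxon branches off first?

Taxon 4

Character polarity is set by the outgroup: the derived state is whichever differs from the outgroup's state, so for C6 the derived state is '0', and for the remaining characters it is '1'.
C1 (derived state '1') is shared by Taxon 1, Taxon 5, Taxon 7, and Taxon 8 — a synapomorphy uniting that clade.
C2: derived state '1' in Taxon 1 and Taxon 8 only — synapomorphy for {Taxon 1, Taxon 8}.
C3 (derived state '1') is unique to Taxon 4 (autapomorphy; uninformative for grouping).
C4 (derived state '1') is shared by all ingroup taxa — unites the whole ingroup.
C5: derived state '1' in Taxon 4 only — an autapomorphy, so it tells us nothing about relationships among taxa.
C6: derived state '0' in Taxon 5 and Taxon 7 only — synapomorphy for {Taxon 5, Taxon 7}.
Most parsimonious ingroup topology: (((Taxon 1,Taxon 8),(Taxon 7,Taxon 5)),Taxon 4).
Taxon 4 is sister to the clade containing all other ingroup taxa, so it is the earliest-diverging (most basal) ingroup lineage.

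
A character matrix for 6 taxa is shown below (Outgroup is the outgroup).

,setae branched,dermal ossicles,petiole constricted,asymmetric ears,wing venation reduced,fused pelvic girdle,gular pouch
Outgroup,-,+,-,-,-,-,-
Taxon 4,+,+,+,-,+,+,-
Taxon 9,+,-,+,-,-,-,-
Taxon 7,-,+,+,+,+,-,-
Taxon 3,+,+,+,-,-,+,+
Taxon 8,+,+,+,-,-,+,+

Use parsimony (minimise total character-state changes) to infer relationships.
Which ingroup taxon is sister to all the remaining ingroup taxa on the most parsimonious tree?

Taxon 7

Character polarity is set by the outgroup: the derived state is whichever differs from the outgroup's state, so for dermal ossicles the derived state is '-', and for the remaining characters it is '+'.
Only Taxon 3, Taxon 4, Taxon 8, and Taxon 9 show the derived state '+' for setae branched, supporting them as a clade.
dermal ossicles: derived state '-' in Taxon 9 only — an autapomorphy, so it tells us nothing about relationships among taxa.
All ingroup taxa share the derived state '+' for petiole constricted; it defines the ingroup but does not resolve relationships within it.
asymmetric ears: derived state '+' in Taxon 7 only — an autapomorphy, so it tells us nothing about relationships among taxa.
wing venation reduced groups Taxon 4 and Taxon 7, which is incompatible with the clades supported by the remaining characters; treating it as convergent (homoplasy) costs fewer steps than any alternative tree.
fused pelvic girdle: derived state '+' in Taxon 3, Taxon 4, and Taxon 8 only — synapomorphy for {Taxon 3, Taxon 4, Taxon 8}.
gular pouch: derived state '+' in Taxon 3 and Taxon 8 only — synapomorphy for {Taxon 3, Taxon 8}.
Most parsimonious ingroup topology: (((Taxon 4,(Taxon 3,Taxon 8)),Taxon 9),Taxon 7).
Taxon 7 is sister to the clade containing all other ingroup taxa, so it is the earliest-diverging (most basal) ingroup lineage.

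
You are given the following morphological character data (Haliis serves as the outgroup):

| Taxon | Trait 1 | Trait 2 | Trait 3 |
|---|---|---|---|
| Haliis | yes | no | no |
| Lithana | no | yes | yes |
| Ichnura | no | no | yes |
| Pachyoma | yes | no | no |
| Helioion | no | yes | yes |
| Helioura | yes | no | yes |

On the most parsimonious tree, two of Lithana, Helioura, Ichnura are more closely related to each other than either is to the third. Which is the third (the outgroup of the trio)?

Character polarity is set by the outgroup: the derived state is whichever differs from the outgroup's state, so for Trait 1 the derived state is 'no', and for the remaining characters it is 'yes'.
Only Helioion, Ichnura, and Lithana show the derived state 'no' for Trait 1, supporting them as a clade.
Only Helioion and Lithana show the derived state 'yes' for Trait 2, supporting them as a clade.
Only Helioion, Helioura, Ichnura, and Lithana show the derived state 'yes' for Trait 3, supporting them as a clade.
Most parsimonious ingroup topology: ((((Lithana,Helioion),Ichnura),Helioura),Pachyoma).
Lithana and Ichnura share a more recent common ancestor with each other than either does with Helioura, so Helioura is the least closely related of the three.

Helioura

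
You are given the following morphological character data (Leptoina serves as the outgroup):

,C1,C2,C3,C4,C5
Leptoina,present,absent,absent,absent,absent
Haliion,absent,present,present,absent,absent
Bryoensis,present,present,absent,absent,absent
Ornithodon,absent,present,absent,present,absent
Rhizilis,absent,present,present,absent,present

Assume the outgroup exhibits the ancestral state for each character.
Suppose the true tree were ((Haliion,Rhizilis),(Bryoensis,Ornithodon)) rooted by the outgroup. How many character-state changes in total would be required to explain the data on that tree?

Map each character onto ((Haliion,Rhizilis),(Bryoensis,Ornithodon)) (rooted by Leptoina) and count the minimum state changes it requires (Fitch parsimony):
C1: 2; C2: 1; C3: 1; C4: 1; C5: 1.
Total tree length = 6.

6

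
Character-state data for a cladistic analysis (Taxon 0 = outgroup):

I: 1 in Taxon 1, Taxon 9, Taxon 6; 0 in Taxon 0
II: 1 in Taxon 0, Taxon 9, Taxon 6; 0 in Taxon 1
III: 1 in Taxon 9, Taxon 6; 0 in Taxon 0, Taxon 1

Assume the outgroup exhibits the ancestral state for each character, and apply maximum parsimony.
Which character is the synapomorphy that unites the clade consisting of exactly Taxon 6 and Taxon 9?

III

Character polarity is set by the outgroup: the derived state is whichever differs from the outgroup's state, so for II the derived state is '0', and for the remaining characters it is '1'.
I (derived state '1') is shared by all ingroup taxa — unites the whole ingroup.
II (derived state '0') is unique to Taxon 1 (autapomorphy; uninformative for grouping).
III: derived state '1' in Taxon 6 and Taxon 9 only — synapomorphy for {Taxon 6, Taxon 9}.
Most parsimonious ingroup topology: (Taxon 1,(Taxon 9,Taxon 6)).
The clade {Taxon 6, Taxon 9} is supported by III: its derived state '1' occurs in exactly those taxa and in no other taxon (including the outgroup).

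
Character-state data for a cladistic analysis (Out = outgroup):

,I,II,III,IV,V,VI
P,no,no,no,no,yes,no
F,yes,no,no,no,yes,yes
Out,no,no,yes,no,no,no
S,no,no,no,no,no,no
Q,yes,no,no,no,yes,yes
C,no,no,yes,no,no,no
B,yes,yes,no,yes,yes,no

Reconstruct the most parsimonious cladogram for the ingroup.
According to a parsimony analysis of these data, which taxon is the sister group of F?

Q

Character polarity is set by the outgroup: the derived state is whichever differs from the outgroup's state, so for III the derived state is 'no', and for the remaining characters it is 'yes'.
Only B, F, and Q show the derived state 'yes' for I, supporting them as a clade.
II: derived state 'yes' in B only — an autapomorphy, so it tells us nothing about relationships among taxa.
Only B, F, P, Q, and S show the derived state 'no' for III, supporting them as a clade.
IV (derived state 'yes') is unique to B (autapomorphy; uninformative for grouping).
V (derived state 'yes') is shared by B, F, P, and Q — a synapomorphy uniting that clade.
VI (derived state 'yes') is shared by F and Q — a synapomorphy uniting that clade.
Most parsimonious ingroup topology: (C,((P,((F,Q),B)),S)).
F and Q form a cherry on this tree, so they are sister taxa.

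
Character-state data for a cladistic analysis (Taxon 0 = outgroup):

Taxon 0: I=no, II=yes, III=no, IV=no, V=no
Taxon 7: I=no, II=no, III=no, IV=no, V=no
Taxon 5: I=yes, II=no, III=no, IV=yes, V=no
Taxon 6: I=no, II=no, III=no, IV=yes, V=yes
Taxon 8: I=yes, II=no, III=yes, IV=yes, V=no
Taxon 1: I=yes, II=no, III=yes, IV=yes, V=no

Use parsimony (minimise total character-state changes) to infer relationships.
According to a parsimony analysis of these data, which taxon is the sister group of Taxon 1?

Character polarity is set by the outgroup: the derived state is whichever differs from the outgroup's state, so for II the derived state is 'no', and for the remaining characters it is 'yes'.
Only Taxon 1, Taxon 5, and Taxon 8 show the derived state 'yes' for I, supporting them as a clade.
All ingroup taxa share the derived state 'no' for II; it defines the ingroup but does not resolve relationships within it.
Only Taxon 1 and Taxon 8 show the derived state 'yes' for III, supporting them as a clade.
Only Taxon 1, Taxon 5, Taxon 6, and Taxon 8 show the derived state 'yes' for IV, supporting them as a clade.
V (derived state 'yes') is unique to Taxon 6 (autapomorphy; uninformative for grouping).
Most parsimonious ingroup topology: (Taxon 7,((Taxon 5,(Taxon 8,Taxon 1)),Taxon 6)).
Taxon 1 and Taxon 8 form a cherry on this tree, so they are sister taxa.

Taxon 8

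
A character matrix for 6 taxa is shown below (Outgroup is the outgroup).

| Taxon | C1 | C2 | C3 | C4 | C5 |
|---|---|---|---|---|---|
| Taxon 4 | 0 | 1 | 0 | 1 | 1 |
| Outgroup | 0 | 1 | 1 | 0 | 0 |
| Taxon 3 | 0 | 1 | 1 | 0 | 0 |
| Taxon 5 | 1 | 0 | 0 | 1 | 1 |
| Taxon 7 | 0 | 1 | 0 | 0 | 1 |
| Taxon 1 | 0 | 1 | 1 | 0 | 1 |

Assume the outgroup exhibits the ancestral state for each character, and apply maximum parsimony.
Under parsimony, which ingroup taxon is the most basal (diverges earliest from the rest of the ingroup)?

Character polarity is set by the outgroup: the derived state is whichever differs from the outgroup's state, so for C2, C3 the derived state is '0', and for the remaining characters it is '1'.
C1: derived state '1' in Taxon 5 only — an autapomorphy, so it tells us nothing about relationships among taxa.
C2: derived state '0' in Taxon 5 only — an autapomorphy, so it tells us nothing about relationships among taxa.
C3: derived state '0' in Taxon 4, Taxon 5, and Taxon 7 only — synapomorphy for {Taxon 4, Taxon 5, Taxon 7}.
C4: derived state '1' in Taxon 4 and Taxon 5 only — synapomorphy for {Taxon 4, Taxon 5}.
C5: derived state '1' in Taxon 1, Taxon 4, Taxon 5, and Taxon 7 only — synapomorphy for {Taxon 1, Taxon 4, Taxon 5, Taxon 7}.
Most parsimonious ingroup topology: ((((Taxon 4,Taxon 5),Taxon 7),Taxon 1),Taxon 3).
Taxon 3 is sister to the clade containing all other ingroup taxa, so it is the earliest-diverging (most basal) ingroup lineage.

Taxon 3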